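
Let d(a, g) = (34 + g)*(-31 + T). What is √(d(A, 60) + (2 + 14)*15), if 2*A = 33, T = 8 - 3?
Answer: 2*I*√551 ≈ 46.947*I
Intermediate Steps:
T = 5
A = 33/2 (A = (½)*33 = 33/2 ≈ 16.500)
d(a, g) = -884 - 26*g (d(a, g) = (34 + g)*(-31 + 5) = (34 + g)*(-26) = -884 - 26*g)
√(d(A, 60) + (2 + 14)*15) = √((-884 - 26*60) + (2 + 14)*15) = √((-884 - 1560) + 16*15) = √(-2444 + 240) = √(-2204) = 2*I*√551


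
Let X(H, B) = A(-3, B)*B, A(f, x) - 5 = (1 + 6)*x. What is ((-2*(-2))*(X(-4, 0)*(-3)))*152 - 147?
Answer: -147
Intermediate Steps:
A(f, x) = 5 + 7*x (A(f, x) = 5 + (1 + 6)*x = 5 + 7*x)
X(H, B) = B*(5 + 7*B) (X(H, B) = (5 + 7*B)*B = B*(5 + 7*B))
((-2*(-2))*(X(-4, 0)*(-3)))*152 - 147 = ((-2*(-2))*((0*(5 + 7*0))*(-3)))*152 - 147 = (4*((0*(5 + 0))*(-3)))*152 - 147 = (4*((0*5)*(-3)))*152 - 147 = (4*(0*(-3)))*152 - 147 = (4*0)*152 - 147 = 0*152 - 147 = 0 - 147 = -147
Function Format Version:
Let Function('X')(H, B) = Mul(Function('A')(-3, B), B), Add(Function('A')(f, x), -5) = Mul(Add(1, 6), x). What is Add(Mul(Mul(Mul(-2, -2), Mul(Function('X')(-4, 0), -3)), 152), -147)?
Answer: -147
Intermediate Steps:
Function('A')(f, x) = Add(5, Mul(7, x)) (Function('A')(f, x) = Add(5, Mul(Add(1, 6), x)) = Add(5, Mul(7, x)))
Function('X')(H, B) = Mul(B, Add(5, Mul(7, B))) (Function('X')(H, B) = Mul(Add(5, Mul(7, B)), B) = Mul(B, Add(5, Mul(7, B))))
Add(Mul(Mul(Mul(-2, -2), Mul(Function('X')(-4, 0), -3)), 152), -147) = Add(Mul(Mul(Mul(-2, -2), Mul(Mul(0, Add(5, Mul(7, 0))), -3)), 152), -147) = Add(Mul(Mul(4, Mul(Mul(0, Add(5, 0)), -3)), 152), -147) = Add(Mul(Mul(4, Mul(Mul(0, 5), -3)), 152), -147) = Add(Mul(Mul(4, Mul(0, -3)), 152), -147) = Add(Mul(Mul(4, 0), 152), -147) = Add(Mul(0, 152), -147) = Add(0, -147) = -147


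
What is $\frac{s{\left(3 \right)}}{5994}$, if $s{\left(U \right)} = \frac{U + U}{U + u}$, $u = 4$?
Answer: $\frac{1}{6993} \approx 0.000143$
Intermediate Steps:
$s{\left(U \right)} = \frac{2 U}{4 + U}$ ($s{\left(U \right)} = \frac{U + U}{U + 4} = \frac{2 U}{4 + U}$)
$\frac{s{\left(3 \right)}}{5994} = \frac{2 \cdot 3 \frac{1}{4 + 3}}{5994} = 2 \cdot 3 \cdot \frac{1}{7} \cdot \frac{1}{5994} = \frac{6}{7} \cdot \frac{1}{5994} = \frac{1}{6993}$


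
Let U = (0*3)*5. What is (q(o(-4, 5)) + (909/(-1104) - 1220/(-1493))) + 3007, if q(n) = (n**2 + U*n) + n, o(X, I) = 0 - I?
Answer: 1663103029/549424 ≈ 3027.0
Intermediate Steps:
o(X, I) = -I
U = 0 (U = 0*5 = 0)
q(n) = n + n**2 (q(n) = (n**2 + 0*n) + n = (n**2 + 0) + n = n**2 + n = n + n**2)
(q(o(-4, 5)) + (909/(-1104) - 1220/(-1493))) + 3007 = ((-1*5)*(1 - 1*5) + (909/(-1104) - 1220/(-1493))) + 3007 = (-5*(1 - 5) + (909*(-1/1104) - 1220*(-1/1493))) + 3007 = (-5*(-4) + (-303/368 + 1220/1493)) + 3007 = (20 - 3419/549424) + 3007 = 10985061/549424 + 3007 = 1663103029/549424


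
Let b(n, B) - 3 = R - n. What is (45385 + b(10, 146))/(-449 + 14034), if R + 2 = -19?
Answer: 3489/1045 ≈ 3.3388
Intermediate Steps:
R = -21 (R = -2 - 19 = -21)
b(n, B) = -18 - n (b(n, B) = 3 + (-21 - n) = -18 - n)
(45385 + b(10, 146))/(-449 + 14034) = (45385 + (-18 - 1*10))/(-449 + 14034) = (45385 + (-18 - 10))/13585 = (45385 - 28)*(1/13585) = 45357*(1/13585) = 3489/1045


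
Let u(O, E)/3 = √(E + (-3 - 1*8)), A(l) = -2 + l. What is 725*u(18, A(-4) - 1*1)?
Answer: 6525*I*√2 ≈ 9227.8*I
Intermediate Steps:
u(O, E) = 3*√(-11 + E) (u(O, E) = 3*√(E + (-3 - 1*8)) = 3*√(E + (-3 - 8)) = 3*√(E - 11) = 3*√(-11 + E))
725*u(18, A(-4) - 1*1) = 725*(3*√(-11 + ((-2 - 4) - 1*1))) = 725*(3*√(-11 + (-6 - 1))) = 725*(3*√(-11 - 7)) = 725*(3*√(-18)) = 725*(3*(3*I*√2)) = 725*(9*I*√2) = 6525*I*√2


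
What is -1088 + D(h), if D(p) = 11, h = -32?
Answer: -1077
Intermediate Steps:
-1088 + D(h) = -1088 + 11 = -1077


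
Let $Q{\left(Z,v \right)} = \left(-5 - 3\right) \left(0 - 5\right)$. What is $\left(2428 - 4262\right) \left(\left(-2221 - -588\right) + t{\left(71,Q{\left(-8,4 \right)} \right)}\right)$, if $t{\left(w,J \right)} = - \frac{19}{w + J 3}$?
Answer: $\frac{572064948}{191} \approx 2.9951 \cdot 10^{6}$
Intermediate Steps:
$Q{\left(Z,v \right)} = 40$ ($Q{\left(Z,v \right)} = \left(-8\right) \left(-5\right) = 40$)
$t{\left(w,J \right)} = - \frac{19}{w + 3 J}$
$\left(2428 - 4262\right) \left(\left(-2221 - -588\right) + t{\left(71,Q{\left(-8,4 \right)} \right)}\right) = \left(2428 - 4262\right) \left(\left(-2221 - -588\right) - \frac{19}{71 + 3 \cdot 40}\right) = - 1834 \left(\left(-2221 + 588\right) - \frac{19}{71 + 120}\right) = - 1834 \left(-1633 - \frac{19}{191}\right) = \left(-1834\right) \left(- \frac{311922}{191}\right) = \frac{572064948}{191}$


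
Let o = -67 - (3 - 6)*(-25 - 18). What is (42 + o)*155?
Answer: -23870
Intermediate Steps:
o = -196 (o = -67 - (-3)*(-43) = -67 - 1*129 = -67 - 129 = -196)
(42 + o)*155 = (42 - 196)*155 = -154*155 = -23870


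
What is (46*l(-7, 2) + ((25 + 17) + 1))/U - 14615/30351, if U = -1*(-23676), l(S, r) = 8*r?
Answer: -107460437/239530092 ≈ -0.44863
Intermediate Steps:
U = 23676
(46*l(-7, 2) + ((25 + 17) + 1))/U - 14615/30351 = (46*(8*2) + ((25 + 17) + 1))/23676 - 14615/30351 = (46*16 + (42 + 1))*(1/23676) - 14615*1/30351 = (736 + 43)*(1/23676) - 14615/30351 = 779*(1/23676) - 14615/30351 = 779/23676 - 14615/30351 = -107460437/239530092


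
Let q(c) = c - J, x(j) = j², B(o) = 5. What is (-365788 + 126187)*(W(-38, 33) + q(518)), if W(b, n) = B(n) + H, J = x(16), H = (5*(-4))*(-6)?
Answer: -92725587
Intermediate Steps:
H = 120 (H = -20*(-6) = 120)
J = 256 (J = 16² = 256)
q(c) = -256 + c (q(c) = c - 1*256 = c - 256 = -256 + c)
W(b, n) = 125 (W(b, n) = 5 + 120 = 125)
(-365788 + 126187)*(W(-38, 33) + q(518)) = (-365788 + 126187)*(125 + (-256 + 518)) = -239601*(125 + 262) = -239601*387 = -92725587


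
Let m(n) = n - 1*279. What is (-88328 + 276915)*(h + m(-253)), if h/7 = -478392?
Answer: -631629913012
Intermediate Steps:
h = -3348744 (h = 7*(-478392) = -3348744)
m(n) = -279 + n (m(n) = n - 279 = -279 + n)
(-88328 + 276915)*(h + m(-253)) = (-88328 + 276915)*(-3348744 + (-279 - 253)) = 188587*(-3348744 - 532) = 188587*(-3349276) = -631629913012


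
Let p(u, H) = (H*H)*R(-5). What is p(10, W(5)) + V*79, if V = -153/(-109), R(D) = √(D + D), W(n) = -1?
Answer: 12087/109 + I*√10 ≈ 110.89 + 3.1623*I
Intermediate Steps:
R(D) = √2*√D (R(D) = √(2*D) = √2*√D)
V = 153/109 (V = -153*(-1/109) = 153/109 ≈ 1.4037)
p(u, H) = I*√10*H² (p(u, H) = (H*H)*(√2*√(-5)) = H²*(√2*(I*√5)) = H²*(I*√10) = I*√10*H²)
p(10, W(5)) + V*79 = I*√10*(-1)² + (153/109)*79 = I*√10*1 + 12087/109 = I*√10 + 12087/109 = 12087/109 + I*√10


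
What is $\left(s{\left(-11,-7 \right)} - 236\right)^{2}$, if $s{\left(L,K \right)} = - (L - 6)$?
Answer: $47961$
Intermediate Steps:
$s{\left(L,K \right)} = 6 - L$ ($s{\left(L,K \right)} = - (L - 6) = - (-6 + L) = 6 - L$)
$\left(s{\left(-11,-7 \right)} - 236\right)^{2} = \left(\left(6 - -11\right) - 236\right)^{2} = \left(\left(6 + 11\right) - 236\right)^{2} = \left(17 - 236\right)^{2} = \left(-219\right)^{2} = 47961$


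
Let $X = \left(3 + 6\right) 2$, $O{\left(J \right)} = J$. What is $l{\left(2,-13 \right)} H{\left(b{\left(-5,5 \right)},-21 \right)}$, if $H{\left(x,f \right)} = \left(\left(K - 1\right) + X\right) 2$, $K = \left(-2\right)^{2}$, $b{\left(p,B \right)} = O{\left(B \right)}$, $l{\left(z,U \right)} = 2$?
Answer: $84$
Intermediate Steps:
$b{\left(p,B \right)} = B$
$K = 4$
$X = 18$ ($X = 9 \cdot 2 = 18$)
$H{\left(x,f \right)} = 42$ ($H{\left(x,f \right)} = \left(\left(4 - 1\right) + 18\right) 2 = \left(3 + 18\right) 2 = 21 \cdot 2 = 42$)
$l{\left(2,-13 \right)} H{\left(b{\left(-5,5 \right)},-21 \right)} = 2 \cdot 42 = 84$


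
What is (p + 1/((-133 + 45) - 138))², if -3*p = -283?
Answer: 4090242025/459684 ≈ 8897.9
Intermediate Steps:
p = 283/3 (p = -⅓*(-283) = 283/3 ≈ 94.333)
(p + 1/((-133 + 45) - 138))² = (283/3 + 1/((-133 + 45) - 138))² = (283/3 + 1/(-88 - 138))² = (283/3 + 1/(-226))² = (283/3 - 1/226)² = (63955/678)² = 4090242025/459684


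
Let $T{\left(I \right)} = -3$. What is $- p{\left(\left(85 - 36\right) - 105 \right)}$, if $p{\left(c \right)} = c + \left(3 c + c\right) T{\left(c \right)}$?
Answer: $-616$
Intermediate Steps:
$p{\left(c \right)} = - 11 c$ ($p{\left(c \right)} = c + \left(3 c + c\right) \left(-3\right) = c + 4 c \left(-3\right) = c - 12 c = - 11 c$)
$- p{\left(\left(85 - 36\right) - 105 \right)} = - \left(-11\right) \left(\left(85 - 36\right) - 105\right) = - \left(-11\right) \left(49 - 105\right) = - \left(-11\right) \left(-56\right) = \left(-1\right) 616 = -616$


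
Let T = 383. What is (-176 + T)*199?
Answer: 41193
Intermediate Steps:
(-176 + T)*199 = (-176 + 383)*199 = 207*199 = 41193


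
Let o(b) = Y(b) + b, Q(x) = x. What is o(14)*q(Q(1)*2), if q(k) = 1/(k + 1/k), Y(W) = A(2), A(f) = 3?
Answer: 34/5 ≈ 6.8000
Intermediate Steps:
Y(W) = 3
o(b) = 3 + b
o(14)*q(Q(1)*2) = (3 + 14)*((1*2)/(1 + (1*2)²)) = 17*(2/(1 + 2²)) = 17*(2/(1 + 4)) = 17*(2/5) = 17*(2*(⅕)) = 17*(⅖) = 34/5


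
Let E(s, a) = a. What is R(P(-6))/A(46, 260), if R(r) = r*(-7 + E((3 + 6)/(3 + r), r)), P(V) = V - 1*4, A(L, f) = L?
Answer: 85/23 ≈ 3.6957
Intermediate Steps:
P(V) = -4 + V (P(V) = V - 4 = -4 + V)
R(r) = r*(-7 + r)
R(P(-6))/A(46, 260) = ((-4 - 6)*(-7 + (-4 - 6)))/46 = -10*(-7 - 10)*(1/46) = -10*(-17)*(1/46) = 170*(1/46) = 85/23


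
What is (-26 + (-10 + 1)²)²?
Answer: 3025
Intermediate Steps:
(-26 + (-10 + 1)²)² = (-26 + (-9)²)² = (-26 + 81)² = 55² = 3025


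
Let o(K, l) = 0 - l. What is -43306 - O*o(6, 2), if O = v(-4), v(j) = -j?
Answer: -43298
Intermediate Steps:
o(K, l) = -l
O = 4 (O = -1*(-4) = 4)
-43306 - O*o(6, 2) = -43306 - 4*(-1*2) = -43306 - 4*(-2) = -43306 - 1*(-8) = -43306 + 8 = -43298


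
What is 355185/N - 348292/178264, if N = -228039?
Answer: -11895071519/3387595358 ≈ -3.5114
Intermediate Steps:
355185/N - 348292/178264 = 355185/(-228039) - 348292/178264 = 355185*(-1/228039) - 348292*1/178264 = -118395/76013 - 87073/44566 = -11895071519/3387595358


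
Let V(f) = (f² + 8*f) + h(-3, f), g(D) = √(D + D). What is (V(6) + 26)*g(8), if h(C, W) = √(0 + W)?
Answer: 440 + 4*√6 ≈ 449.80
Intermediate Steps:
g(D) = √2*√D (g(D) = √(2*D) = √2*√D)
h(C, W) = √W
V(f) = √f + f² + 8*f (V(f) = (f² + 8*f) + √f = √f + f² + 8*f)
(V(6) + 26)*g(8) = ((√6 + 6² + 8*6) + 26)*(√2*√8) = ((√6 + 36 + 48) + 26)*(√2*(2*√2)) = ((84 + √6) + 26)*4 = (110 + √6)*4 = 440 + 4*√6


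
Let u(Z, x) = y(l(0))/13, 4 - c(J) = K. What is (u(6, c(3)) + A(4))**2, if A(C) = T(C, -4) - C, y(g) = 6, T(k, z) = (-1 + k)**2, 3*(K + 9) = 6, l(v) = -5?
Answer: 5041/169 ≈ 29.828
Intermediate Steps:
K = -7 (K = -9 + (1/3)*6 = -9 + 2 = -7)
c(J) = 11 (c(J) = 4 - 1*(-7) = 4 + 7 = 11)
A(C) = (-1 + C)**2 - C
u(Z, x) = 6/13
(u(6, c(3)) + A(4))**2 = (6/13 + ((-1 + 4)**2 - 1*4))**2 = (6/13 + (3**2 - 4))**2 = (6/13 + (9 - 4))**2 = (6/13 + 5)**2 = (71/13)**2 = 5041/169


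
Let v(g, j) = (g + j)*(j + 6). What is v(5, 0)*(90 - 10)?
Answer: 2400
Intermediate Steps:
v(g, j) = (6 + j)*(g + j) (v(g, j) = (g + j)*(6 + j) = (6 + j)*(g + j))
v(5, 0)*(90 - 10) = (0² + 6*5 + 6*0 + 5*0)*(90 - 10) = (0 + 30 + 0 + 0)*80 = 30*80 = 2400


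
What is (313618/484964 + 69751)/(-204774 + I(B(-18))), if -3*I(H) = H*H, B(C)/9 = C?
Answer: -5637839597/17258413868 ≈ -0.32667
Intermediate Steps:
B(C) = 9*C
I(H) = -H²/3 (I(H) = -H*H/3 = -H²/3)
(313618/484964 + 69751)/(-204774 + I(B(-18))) = (313618/484964 + 69751)/(-204774 - (9*(-18))²/3) = (313618*(1/484964) + 69751)/(-204774 - ⅓*(-162)²) = (156809/242482 + 69751)/(-204774 - ⅓*26244) = 16913518791/(242482*(-204774 - 8748)) = (16913518791/242482)/(-213522) = (16913518791/242482)*(-1/213522) = -5637839597/17258413868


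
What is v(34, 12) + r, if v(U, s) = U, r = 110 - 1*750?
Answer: -606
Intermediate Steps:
r = -640 (r = 110 - 750 = -640)
v(34, 12) + r = 34 - 640 = -606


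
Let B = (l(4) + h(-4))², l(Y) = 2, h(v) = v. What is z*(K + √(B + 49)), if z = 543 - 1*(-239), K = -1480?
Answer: -1157360 + 782*√53 ≈ -1.1517e+6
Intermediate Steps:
B = 4 (B = (2 - 4)² = (-2)² = 4)
z = 782 (z = 543 + 239 = 782)
z*(K + √(B + 49)) = 782*(-1480 + √(4 + 49)) = 782*(-1480 + √53) = -1157360 + 782*√53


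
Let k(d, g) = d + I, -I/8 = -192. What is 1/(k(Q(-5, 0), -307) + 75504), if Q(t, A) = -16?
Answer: 1/77024 ≈ 1.2983e-5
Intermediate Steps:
I = 1536 (I = -8*(-192) = 1536)
k(d, g) = 1536 + d (k(d, g) = d + 1536 = 1536 + d)
1/(k(Q(-5, 0), -307) + 75504) = 1/((1536 - 16) + 75504) = 1/(1520 + 75504) = 1/77024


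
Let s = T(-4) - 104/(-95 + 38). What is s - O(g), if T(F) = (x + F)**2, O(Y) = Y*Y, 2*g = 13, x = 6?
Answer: -8305/228 ≈ -36.425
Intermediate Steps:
g = 13/2 (g = (1/2)*13 = 13/2 ≈ 6.5000)
O(Y) = Y**2
T(F) = (6 + F)**2
s = 332/57 (s = (6 - 4)**2 - 104/(-95 + 38) = 2**2 - 104/(-57) = 4 - 104*(-1/57) = 4 + 104/57 = 332/57 ≈ 5.8246)
s - O(g) = 332/57 - (13/2)**2 = 332/57 - 1*169/4 = 332/57 - 169/4 = -8305/228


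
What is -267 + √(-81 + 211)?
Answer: -267 + √130 ≈ -255.60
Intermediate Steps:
-267 + √(-81 + 211) = -267 + √130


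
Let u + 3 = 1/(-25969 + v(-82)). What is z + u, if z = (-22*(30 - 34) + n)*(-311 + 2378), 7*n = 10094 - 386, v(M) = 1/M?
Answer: 45441988538759/14906213 ≈ 3.0485e+6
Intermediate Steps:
n = 9708/7 (n = (10094 - 386)/7 = (1/7)*9708 = 9708/7 ≈ 1386.9)
u = -6388459/2129459 (u = -3 + 1/(-25969 + 1/(-82)) = -3 + 1/(-25969 - 1/82) = -3 + 1/(-2129459/82) = -3 - 82/2129459 = -6388459/2129459 ≈ -3.0000)
z = 21339708/7 (z = (-22*(30 - 34) + 9708/7)*(-311 + 2378) = (-22*(-4) + 9708/7)*2067 = (88 + 9708/7)*2067 = (10324/7)*2067 = 21339708/7 ≈ 3.0485e+6)
z + u = 21339708/7 - 6388459/2129459 = 45441988538759/14906213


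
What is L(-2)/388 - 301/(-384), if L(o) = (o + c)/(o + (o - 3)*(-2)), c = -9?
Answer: 29065/37248 ≈ 0.78031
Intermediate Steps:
L(o) = (-9 + o)/(6 - o) (L(o) = (o - 9)/(o + (o - 3)*(-2)) = (-9 + o)/(o + (-3 + o)*(-2)) = (-9 + o)/(o + (6 - 2*o)) = (-9 + o)/(6 - o))
L(-2)/388 - 301/(-384) = ((9 - 1*(-2))/(-6 - 2))/388 - 301/(-384) = ((9 + 2)/(-8))*(1/388) - 301*(-1/384) = -⅛*11*(1/388) + 301/384 = -11/8*1/388 + 301/384 = -11/3104 + 301/384 = 29065/37248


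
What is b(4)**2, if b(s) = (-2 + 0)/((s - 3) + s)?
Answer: 4/25 ≈ 0.16000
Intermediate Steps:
b(s) = -2/(-3 + 2*s) (b(s) = -2/((-3 + s) + s) = -2/(-3 + 2*s))
b(4)**2 = (-2/(-3 + 2*4))**2 = (-2/(-3 + 8))**2 = (-2/5)**2 = 4/25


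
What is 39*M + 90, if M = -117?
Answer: -4473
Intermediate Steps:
39*M + 90 = 39*(-117) + 90 = -4563 + 90 = -4473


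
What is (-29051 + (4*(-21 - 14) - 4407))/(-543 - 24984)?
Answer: 33598/25527 ≈ 1.3162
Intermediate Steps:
(-29051 + (4*(-21 - 14) - 4407))/(-543 - 24984) = (-29051 + (4*(-35) - 4407))/(-25527) = (-29051 + (-140 - 4407))*(-1/25527) = (-29051 - 4547)*(-1/25527) = -33598*(-1/25527) = 33598/25527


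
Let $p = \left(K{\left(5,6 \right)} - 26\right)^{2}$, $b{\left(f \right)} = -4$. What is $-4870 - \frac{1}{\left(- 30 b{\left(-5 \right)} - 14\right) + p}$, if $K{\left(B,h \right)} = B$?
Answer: $- \frac{2663891}{547} \approx -4870.0$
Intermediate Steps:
$p = 441$ ($p = \left(5 - 26\right)^{2} = \left(-21\right)^{2} = 441$)
$-4870 - \frac{1}{\left(- 30 b{\left(-5 \right)} - 14\right) + p} = -4870 - \frac{1}{\left(\left(-30\right) \left(-4\right) - 14\right) + 441} = -4870 - \frac{1}{\left(120 - 14\right) + 441} = -4870 - \frac{1}{106 + 441} = -4870 - \frac{1}{547} = - \frac{2663891}{547}$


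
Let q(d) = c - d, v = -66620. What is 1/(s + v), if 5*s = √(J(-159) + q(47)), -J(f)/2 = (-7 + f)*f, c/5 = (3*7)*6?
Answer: -333100/22191132441 - I*√52205/22191132441 ≈ -1.5011e-5 - 1.0296e-8*I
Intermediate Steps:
c = 630 (c = 5*((3*7)*6) = 5*(21*6) = 5*126 = 630)
q(d) = 630 - d
J(f) = -2*f*(-7 + f) (J(f) = -2*(-7 + f)*f = -2*f*(-7 + f))
s = I*√52205/5 (s = √(2*(-159)*(7 - 1*(-159)) + (630 - 1*47))/5 = √(2*(-159)*(7 + 159) + (630 - 47))/5 = √(2*(-159)*166 + 583)/5 = √(-52788 + 583)/5 = √(-52205)/5 = (I*√52205)/5 = I*√52205/5 ≈ 45.697*I)
1/(s + v) = 1/(I*√52205/5 - 66620) = 1/(-66620 + I*√52205/5)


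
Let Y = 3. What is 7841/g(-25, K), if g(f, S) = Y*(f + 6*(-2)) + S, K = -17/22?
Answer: -172502/2459 ≈ -70.151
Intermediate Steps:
K = -17/22 (K = -17*1/22 = -17/22 ≈ -0.77273)
g(f, S) = -36 + S + 3*f (g(f, S) = 3*(f + 6*(-2)) + S = 3*(f - 12) + S = 3*(-12 + f) + S = (-36 + 3*f) + S = -36 + S + 3*f)
7841/g(-25, K) = 7841/(-36 - 17/22 + 3*(-25)) = 7841/(-36 - 17/22 - 75) = 7841/(-2459/22) = 7841*(-22/2459) = -172502/2459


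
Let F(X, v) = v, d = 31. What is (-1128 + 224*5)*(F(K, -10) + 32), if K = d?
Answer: -176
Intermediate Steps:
K = 31
(-1128 + 224*5)*(F(K, -10) + 32) = (-1128 + 224*5)*(-10 + 32) = (-1128 + 1120)*22 = -8*22 = -176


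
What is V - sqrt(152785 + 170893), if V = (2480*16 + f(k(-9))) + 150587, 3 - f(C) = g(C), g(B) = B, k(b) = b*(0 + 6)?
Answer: 190324 - sqrt(323678) ≈ 1.8976e+5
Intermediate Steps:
k(b) = 6*b (k(b) = b*6 = 6*b)
f(C) = 3 - C
V = 190324 (V = (2480*16 + (3 - 6*(-9))) + 150587 = (39680 + (3 - 1*(-54))) + 150587 = (39680 + (3 + 54)) + 150587 = (39680 + 57) + 150587 = 39737 + 150587 = 190324)
V - sqrt(152785 + 170893) = 190324 - sqrt(152785 + 170893) = 190324 - sqrt(323678)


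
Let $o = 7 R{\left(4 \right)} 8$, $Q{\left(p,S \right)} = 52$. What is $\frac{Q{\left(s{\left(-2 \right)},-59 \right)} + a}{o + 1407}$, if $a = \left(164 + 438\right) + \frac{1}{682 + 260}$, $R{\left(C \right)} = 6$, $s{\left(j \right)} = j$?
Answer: $\frac{616069}{1641906} \approx 0.37522$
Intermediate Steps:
$o = 336$ ($o = 7 \cdot 6 \cdot 8 = 42 \cdot 8 = 336$)
$a = \frac{567085}{942}$ ($a = 602 + \frac{1}{942} = \frac{567085}{942} \approx 602.0$)
$\frac{Q{\left(s{\left(-2 \right)},-59 \right)} + a}{o + 1407} = \frac{52 + \frac{567085}{942}}{336 + 1407} = \frac{616069}{942 \cdot 1743} = \frac{616069}{942} \cdot \frac{1}{1743} = \frac{616069}{1641906}$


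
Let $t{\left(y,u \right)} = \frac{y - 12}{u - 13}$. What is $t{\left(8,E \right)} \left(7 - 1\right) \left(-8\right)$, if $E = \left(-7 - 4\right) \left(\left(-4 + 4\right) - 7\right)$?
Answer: $3$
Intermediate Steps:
$E = 77$ ($E = - 11 \left(0 - 7\right) = \left(-11\right) \left(-7\right) = 77$)
$t{\left(y,u \right)} = \frac{-12 + y}{-13 + u}$ ($t{\left(y,u \right)} = \frac{-12 + y}{u - 13} = \frac{-12 + y}{-13 + u}$)
$t{\left(8,E \right)} \left(7 - 1\right) \left(-8\right) = \frac{-12 + 8}{-13 + 77} \left(7 - 1\right) \left(-8\right) = \frac{1}{64} \left(-4\right) 6 \left(-8\right) = \frac{1}{64} \left(-4\right) \left(-48\right) = \left(- \frac{1}{16}\right) \left(-48\right) = 3$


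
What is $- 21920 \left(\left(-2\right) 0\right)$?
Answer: $0$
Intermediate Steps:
$- 21920 \left(\left(-2\right) 0\right) = \left(-21920\right) 0 = 0$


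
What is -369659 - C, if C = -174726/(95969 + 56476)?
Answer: -18784163843/50815 ≈ -3.6966e+5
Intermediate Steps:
C = -58242/50815 (C = -174726/152445 = -174726*1/152445 = -58242/50815 ≈ -1.1462)
-369659 - C = -369659 - 1*(-58242/50815) = -369659 + 58242/50815 = -18784163843/50815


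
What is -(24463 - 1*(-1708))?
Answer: -26171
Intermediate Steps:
-(24463 - 1*(-1708)) = -(24463 + 1708) = -1*26171 = -26171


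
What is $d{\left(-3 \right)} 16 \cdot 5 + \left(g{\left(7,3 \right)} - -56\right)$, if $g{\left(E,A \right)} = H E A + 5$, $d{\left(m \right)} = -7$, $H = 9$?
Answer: $-310$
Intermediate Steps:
$g{\left(E,A \right)} = 5 + 9 A E$ ($g{\left(E,A \right)} = 9 E A + 5 = 9 A E + 5 = 5 + 9 A E$)
$d{\left(-3 \right)} 16 \cdot 5 + \left(g{\left(7,3 \right)} - -56\right) = - 7 \cdot 16 \cdot 5 + \left(\left(5 + 9 \cdot 3 \cdot 7\right) - -56\right) = \left(-7\right) 80 + \left(\left(5 + 189\right) + 56\right) = -560 + \left(194 + 56\right) = -560 + 250 = -310$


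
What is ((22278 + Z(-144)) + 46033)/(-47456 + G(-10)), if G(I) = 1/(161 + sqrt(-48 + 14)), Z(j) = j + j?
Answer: -83785311259337/58452511818049 + 68023*I*sqrt(34)/58452511818049 ≈ -1.4334 + 6.7857e-9*I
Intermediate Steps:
Z(j) = 2*j
G(I) = 1/(161 + I*sqrt(34)) (G(I) = 1/(161 + sqrt(-34)) = 1/(161 + I*sqrt(34)))
((22278 + Z(-144)) + 46033)/(-47456 + G(-10)) = ((22278 + 2*(-144)) + 46033)/(-47456 + (161/25955 - I*sqrt(34)/25955)) = ((22278 - 288) + 46033)/(-1231720319/25955 - I*sqrt(34)/25955) = (21990 + 46033)/(-1231720319/25955 - I*sqrt(34)/25955) = 68023/(-1231720319/25955 - I*sqrt(34)/25955)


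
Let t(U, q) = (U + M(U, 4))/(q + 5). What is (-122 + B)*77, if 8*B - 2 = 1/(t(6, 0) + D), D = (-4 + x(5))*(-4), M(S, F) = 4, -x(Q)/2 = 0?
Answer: -1349887/144 ≈ -9374.2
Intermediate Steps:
x(Q) = 0 (x(Q) = -2*0 = 0)
t(U, q) = (4 + U)/(5 + q) (t(U, q) = (U + 4)/(q + 5) = (4 + U)/(5 + q))
D = 16 (D = (-4 + 0)*(-4) = -4*(-4) = 16)
B = 37/144 (B = 1/4 + 1/(8*((4 + 6)/(5 + 0) + 16)) = 1/4 + 1/(8*(10/5 + 16)) = 1/4 + 1/(8*((1/5)*10 + 16)) = 1/4 + 1/(8*(2 + 16)) = 1/4 + (1/8)/18 = 1/4 + (1/8)*(1/18) = 1/4 + 1/144 = 37/144 ≈ 0.25694)
(-122 + B)*77 = (-122 + 37/144)*77 = -17531/144*77 = -1349887/144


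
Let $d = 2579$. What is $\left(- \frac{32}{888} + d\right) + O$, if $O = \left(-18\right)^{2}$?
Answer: $\frac{322229}{111} \approx 2903.0$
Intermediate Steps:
$O = 324$
$\left(- \frac{32}{888} + d\right) + O = \left(- \frac{32}{888} + 2579\right) + 324 = \left(\left(-32\right) \frac{1}{888} + 2579\right) + 324 = \left(- \frac{4}{111} + 2579\right) + 324 = \frac{286265}{111} + 324 = \frac{322229}{111}$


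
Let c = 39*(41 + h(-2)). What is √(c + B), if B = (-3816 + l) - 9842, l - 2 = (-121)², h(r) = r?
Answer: √2506 ≈ 50.060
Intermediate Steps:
l = 14643 (l = 2 + (-121)² = 2 + 14641 = 14643)
c = 1521 (c = 39*(41 - 2) = 39*39 = 1521)
B = 985 (B = (-3816 + 14643) - 9842 = 10827 - 9842 = 985)
√(c + B) = √(1521 + 985) = √2506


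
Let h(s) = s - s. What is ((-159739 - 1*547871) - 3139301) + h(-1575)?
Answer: -3846911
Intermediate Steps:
h(s) = 0
((-159739 - 1*547871) - 3139301) + h(-1575) = ((-159739 - 1*547871) - 3139301) + 0 = ((-159739 - 547871) - 3139301) + 0 = (-707610 - 3139301) + 0 = -3846911 + 0 = -3846911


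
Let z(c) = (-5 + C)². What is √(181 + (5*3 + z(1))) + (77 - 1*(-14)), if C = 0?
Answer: 91 + √221 ≈ 105.87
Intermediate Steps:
z(c) = 25 (z(c) = (-5 + 0)² = (-5)² = 25)
√(181 + (5*3 + z(1))) + (77 - 1*(-14)) = √(181 + (5*3 + 25)) + (77 - 1*(-14)) = √(181 + (15 + 25)) + (77 + 14) = √(181 + 40) + 91 = √221 + 91 = 91 + √221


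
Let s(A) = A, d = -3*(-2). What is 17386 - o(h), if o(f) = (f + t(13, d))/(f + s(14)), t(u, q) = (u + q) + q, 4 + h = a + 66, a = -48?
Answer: 486769/28 ≈ 17385.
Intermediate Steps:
d = 6
h = 14 (h = -4 + (-48 + 66) = -4 + 18 = 14)
t(u, q) = u + 2*q (t(u, q) = (q + u) + q = u + 2*q)
o(f) = (25 + f)/(14 + f) (o(f) = (f + (13 + 2*6))/(f + 14) = (f + (13 + 12))/(14 + f) = (f + 25)/(14 + f) = (25 + f)/(14 + f))
17386 - o(h) = 17386 - (25 + 14)/(14 + 14) = 17386 - 39/28 = 486769/28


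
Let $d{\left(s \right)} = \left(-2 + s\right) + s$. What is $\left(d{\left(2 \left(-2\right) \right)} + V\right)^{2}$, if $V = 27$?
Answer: $289$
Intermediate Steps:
$d{\left(s \right)} = -2 + 2 s$
$\left(d{\left(2 \left(-2\right) \right)} + V\right)^{2} = \left(\left(-2 + 2 \cdot 2 \left(-2\right)\right) + 27\right)^{2} = \left(\left(-2 + 2 \left(-4\right)\right) + 27\right)^{2} = \left(\left(-2 - 8\right) + 27\right)^{2} = \left(-10 + 27\right)^{2} = 17^{2} = 289$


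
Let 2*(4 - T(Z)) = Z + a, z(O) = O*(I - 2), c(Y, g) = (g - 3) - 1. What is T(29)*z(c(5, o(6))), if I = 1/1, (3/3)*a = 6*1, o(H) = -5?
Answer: -243/2 ≈ -121.50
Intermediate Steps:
a = 6 (a = 6*1 = 6)
I = 1
c(Y, g) = -4 + g (c(Y, g) = (-3 + g) - 1 = -4 + g)
z(O) = -O (z(O) = O*(1 - 2) = O*(-1) = -O)
T(Z) = 1 - Z/2 (T(Z) = 4 - (Z + 6)/2 = 4 - (6 + Z)/2 = 4 + (-3 - Z/2) = 1 - Z/2)
T(29)*z(c(5, o(6))) = (1 - ½*29)*(-(-4 - 5)) = (1 - 29/2)*(-1*(-9)) = -27/2*9 = -243/2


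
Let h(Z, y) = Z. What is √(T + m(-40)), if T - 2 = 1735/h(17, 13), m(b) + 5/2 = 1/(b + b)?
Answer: √11738755/340 ≈ 10.077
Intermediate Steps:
m(b) = -5/2 + 1/(2*b) (m(b) = -5/2 + 1/(b + b) = -5/2 + 1/(2*b))
T = 1769/17 (T = 2 + 1735/17 = 1769/17 ≈ 104.06)
√(T + m(-40)) = √(1769/17 + (½)*(1 - 5*(-40))/(-40)) = √(1769/17 + (½)*(-1/40)*(1 + 200)) = √(1769/17 + (½)*(-1/40)*201) = √(1769/17 - 201/80) = √(138103/1360) = √11738755/340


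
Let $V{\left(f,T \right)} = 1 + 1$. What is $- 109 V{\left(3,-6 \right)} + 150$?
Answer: $-68$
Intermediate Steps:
$V{\left(f,T \right)} = 2$
$- 109 V{\left(3,-6 \right)} + 150 = \left(-109\right) 2 + 150 = -218 + 150 = -68$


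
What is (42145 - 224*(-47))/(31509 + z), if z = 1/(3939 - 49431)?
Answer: 2396200116/1433407427 ≈ 1.6717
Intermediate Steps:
z = -1/45492 (z = 1/(-45492) = -1/45492 ≈ -2.1982e-5)
(42145 - 224*(-47))/(31509 + z) = (42145 - 224*(-47))/(31509 - 1/45492) = (42145 + 10528)/(1433407427/45492) = 52673*(45492/1433407427) = 2396200116/1433407427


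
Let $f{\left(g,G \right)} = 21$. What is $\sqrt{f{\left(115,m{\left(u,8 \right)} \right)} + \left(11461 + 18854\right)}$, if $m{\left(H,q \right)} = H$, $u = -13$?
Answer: $8 \sqrt{474} \approx 174.17$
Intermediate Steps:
$\sqrt{f{\left(115,m{\left(u,8 \right)} \right)} + \left(11461 + 18854\right)} = \sqrt{21 + \left(11461 + 18854\right)} = \sqrt{21 + 30315} = \sqrt{30336} = 8 \sqrt{474}$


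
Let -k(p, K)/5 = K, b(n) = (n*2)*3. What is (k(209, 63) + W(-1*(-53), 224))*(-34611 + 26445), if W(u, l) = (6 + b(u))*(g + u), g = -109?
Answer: 150736194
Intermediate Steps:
b(n) = 6*n (b(n) = (2*n)*3 = 6*n)
k(p, K) = -5*K
W(u, l) = (-109 + u)*(6 + 6*u) (W(u, l) = (6 + 6*u)*(-109 + u) = (-109 + u)*(6 + 6*u))
(k(209, 63) + W(-1*(-53), 224))*(-34611 + 26445) = (-5*63 + (-654 - (-648)*(-53) + 6*(-1*(-53))²))*(-34611 + 26445) = (-315 + (-654 - 648*53 + 6*53²))*(-8166) = (-315 + (-654 - 34344 + 6*2809))*(-8166) = (-315 + (-654 - 34344 + 16854))*(-8166) = (-315 - 18144)*(-8166) = -18459*(-8166) = 150736194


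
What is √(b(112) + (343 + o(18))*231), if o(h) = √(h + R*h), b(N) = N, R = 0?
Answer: √(79345 + 693*√2) ≈ 283.42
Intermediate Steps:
o(h) = √h (o(h) = √(h + 0*h) = √(h + 0) = √h)
√(b(112) + (343 + o(18))*231) = √(112 + (343 + √18)*231) = √(112 + (343 + 3*√2)*231) = √(112 + (79233 + 693*√2)) = √(79345 + 693*√2)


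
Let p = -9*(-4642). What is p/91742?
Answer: 20889/45871 ≈ 0.45539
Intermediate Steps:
p = 41778
p/91742 = 41778/91742 = 41778*(1/91742) = 20889/45871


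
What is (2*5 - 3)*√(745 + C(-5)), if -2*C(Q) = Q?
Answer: 7*√2990/2 ≈ 191.38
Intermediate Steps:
C(Q) = -Q/2
(2*5 - 3)*√(745 + C(-5)) = (2*5 - 3)*√(745 - ½*(-5)) = (10 - 3)*√(745 + 5/2) = 7*√(1495/2) = 7*(√2990/2) = 7*√2990/2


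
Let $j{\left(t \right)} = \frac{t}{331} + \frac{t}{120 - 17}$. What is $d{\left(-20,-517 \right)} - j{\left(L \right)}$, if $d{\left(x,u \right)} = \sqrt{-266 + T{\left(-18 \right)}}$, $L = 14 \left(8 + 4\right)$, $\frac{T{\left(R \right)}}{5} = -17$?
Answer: $- \frac{72912}{34093} + 3 i \sqrt{39} \approx -2.1386 + 18.735 i$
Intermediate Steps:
$T{\left(R \right)} = -85$ ($T{\left(R \right)} = 5 \left(-17\right) = -85$)
$L = 168$ ($L = 14 \cdot 12 = 168$)
$d{\left(x,u \right)} = 3 i \sqrt{39}$ ($d{\left(x,u \right)} = \sqrt{-266 - 85} = \sqrt{-351} = 3 i \sqrt{39}$)
$j{\left(t \right)} = \frac{434 t}{34093}$ ($j{\left(t \right)} = t \frac{1}{331} + \frac{t}{120 - 17} = \frac{t}{331} + \frac{t}{103} = \frac{434 t}{34093}$)
$d{\left(-20,-517 \right)} - j{\left(L \right)} = 3 i \sqrt{39} - \frac{434}{34093} \cdot 168 = 3 i \sqrt{39} - \frac{72912}{34093} = - \frac{72912}{34093} + 3 i \sqrt{39}$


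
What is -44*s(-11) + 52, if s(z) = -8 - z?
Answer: -80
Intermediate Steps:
-44*s(-11) + 52 = -44*(-8 - 1*(-11)) + 52 = -44*(-8 + 11) + 52 = -44*3 + 52 = -132 + 52 = -80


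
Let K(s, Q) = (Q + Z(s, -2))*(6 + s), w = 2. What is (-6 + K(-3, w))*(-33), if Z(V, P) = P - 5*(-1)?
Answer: -297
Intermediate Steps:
Z(V, P) = 5 + P (Z(V, P) = P + 5 = 5 + P)
K(s, Q) = (3 + Q)*(6 + s) (K(s, Q) = (Q + (5 - 2))*(6 + s) = (Q + 3)*(6 + s) = (3 + Q)*(6 + s))
(-6 + K(-3, w))*(-33) = (-6 + (18 + 3*(-3) + 6*2 + 2*(-3)))*(-33) = (-6 + (18 - 9 + 12 - 6))*(-33) = (-6 + 15)*(-33) = 9*(-33) = -297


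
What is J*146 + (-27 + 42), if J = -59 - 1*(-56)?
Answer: -423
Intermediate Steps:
J = -3 (J = -59 + 56 = -3)
J*146 + (-27 + 42) = -3*146 + (-27 + 42) = -438 + 15 = -423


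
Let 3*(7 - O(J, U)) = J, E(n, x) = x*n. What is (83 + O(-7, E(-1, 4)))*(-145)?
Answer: -40165/3 ≈ -13388.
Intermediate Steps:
E(n, x) = n*x
O(J, U) = 7 - J/3
(83 + O(-7, E(-1, 4)))*(-145) = (83 + (7 - ⅓*(-7)))*(-145) = (83 + (7 + 7/3))*(-145) = (83 + 28/3)*(-145) = (277/3)*(-145) = -40165/3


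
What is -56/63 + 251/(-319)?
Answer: -4811/2871 ≈ -1.6757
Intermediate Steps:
-56/63 + 251/(-319) = -56*1/63 + 251*(-1/319) = -8/9 - 251/319 = -4811/2871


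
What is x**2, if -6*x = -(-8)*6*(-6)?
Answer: 2304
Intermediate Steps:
x = 48 (x = -(-(-8)*6)*(-6)/6 = -(-4*(-12))*(-6)/6 = -8*(-6) = -1/6*(-288) = 48)
x**2 = 48**2 = 2304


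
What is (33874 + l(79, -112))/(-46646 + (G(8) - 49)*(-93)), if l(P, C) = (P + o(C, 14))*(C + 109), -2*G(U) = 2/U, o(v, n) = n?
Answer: -268760/336619 ≈ -0.79841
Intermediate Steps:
G(U) = -1/U
l(P, C) = (14 + P)*(109 + C) (l(P, C) = (P + 14)*(C + 109) = (14 + P)*(109 + C))
(33874 + l(79, -112))/(-46646 + (G(8) - 49)*(-93)) = (33874 + (1526 + 14*(-112) + 109*79 - 112*79))/(-46646 + (-1/8 - 49)*(-93)) = (33874 + (1526 - 1568 + 8611 - 8848))/(-46646 + (-1*⅛ - 49)*(-93)) = (33874 - 279)/(-46646 + (-⅛ - 49)*(-93)) = 33595/(-46646 - 393/8*(-93)) = 33595/(-46646 + 36549/8) = 33595/(-336619/8) = 33595*(-8/336619) = -268760/336619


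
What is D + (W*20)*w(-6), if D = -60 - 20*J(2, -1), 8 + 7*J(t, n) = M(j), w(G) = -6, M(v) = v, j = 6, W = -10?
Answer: 8020/7 ≈ 1145.7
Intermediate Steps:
J(t, n) = -2/7 (J(t, n) = -8/7 + (1/7)*6 = -8/7 + 6/7 = -2/7)
D = -380/7 (D = -60 - 20*(-2/7) = -60 + 40/7 = -380/7 ≈ -54.286)
D + (W*20)*w(-6) = -380/7 - 10*20*(-6) = -380/7 - 200*(-6) = -380/7 + 1200 = 8020/7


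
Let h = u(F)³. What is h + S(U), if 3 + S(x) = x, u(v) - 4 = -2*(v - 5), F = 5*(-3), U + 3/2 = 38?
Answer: 170435/2 ≈ 85218.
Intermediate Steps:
U = 73/2 (U = -3/2 + 38 = 73/2 ≈ 36.500)
F = -15
u(v) = 14 - 2*v (u(v) = 4 - 2*(v - 5) = 4 - 2*(-5 + v) = 4 + (10 - 2*v) = 14 - 2*v)
S(x) = -3 + x
h = 85184 (h = (14 - 2*(-15))³ = (14 + 30)³ = 44³ = 85184)
h + S(U) = 85184 + (-3 + 73/2) = 85184 + 67/2 = 170435/2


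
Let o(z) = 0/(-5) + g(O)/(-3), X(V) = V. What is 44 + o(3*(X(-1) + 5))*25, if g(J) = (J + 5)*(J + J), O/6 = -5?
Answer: -12456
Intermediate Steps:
O = -30 (O = 6*(-5) = -30)
g(J) = 2*J*(5 + J) (g(J) = (5 + J)*(2*J) = 2*J*(5 + J))
o(z) = -500 (o(z) = 0/(-5) + (2*(-30)*(5 - 30))/(-3) = 0*(-⅕) + (2*(-30)*(-25))*(-⅓) = 0 + 1500*(-⅓) = 0 - 500 = -500)
44 + o(3*(X(-1) + 5))*25 = 44 - 500*25 = 44 - 12500 = -12456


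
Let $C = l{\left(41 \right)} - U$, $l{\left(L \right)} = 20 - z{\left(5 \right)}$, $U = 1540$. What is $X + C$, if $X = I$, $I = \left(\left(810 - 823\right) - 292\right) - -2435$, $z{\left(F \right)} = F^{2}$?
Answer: $585$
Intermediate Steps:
$l{\left(L \right)} = -5$ ($l{\left(L \right)} = 20 - 5^{2} = 20 - 25 = -5$)
$C = -1545$ ($C = -5 - 1540 = -1545$)
$I = 2130$ ($I = \left(-13 - 292\right) + 2435 = -305 + 2435 = 2130$)
$X = 2130$
$X + C = 2130 - 1545 = 585$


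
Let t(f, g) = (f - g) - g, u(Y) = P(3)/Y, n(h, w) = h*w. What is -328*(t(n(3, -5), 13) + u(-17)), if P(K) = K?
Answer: 229600/17 ≈ 13506.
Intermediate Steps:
u(Y) = 3/Y
t(f, g) = f - 2*g
-328*(t(n(3, -5), 13) + u(-17)) = -328*((3*(-5) - 2*13) + 3/(-17)) = -328*((-15 - 26) + 3*(-1/17)) = -328*(-41 - 3/17) = -328*(-700/17) = 229600/17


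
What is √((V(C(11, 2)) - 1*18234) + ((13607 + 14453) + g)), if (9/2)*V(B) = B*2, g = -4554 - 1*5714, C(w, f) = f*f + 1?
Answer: I*√3958/3 ≈ 20.971*I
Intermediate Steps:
C(w, f) = 1 + f² (C(w, f) = f² + 1 = 1 + f²)
g = -10268 (g = -4554 - 5714 = -10268)
V(B) = 4*B/9 (V(B) = 2*(B*2)/9 = 2*(2*B)/9 = 4*B/9)
√((V(C(11, 2)) - 1*18234) + ((13607 + 14453) + g)) = √((4*(1 + 2²)/9 - 1*18234) + ((13607 + 14453) - 10268)) = √((4*(1 + 4)/9 - 18234) + (28060 - 10268)) = √(((4/9)*5 - 18234) + 17792) = √((20/9 - 18234) + 17792) = √(-164086/9 + 17792) = √(-3958/9) = I*√3958/3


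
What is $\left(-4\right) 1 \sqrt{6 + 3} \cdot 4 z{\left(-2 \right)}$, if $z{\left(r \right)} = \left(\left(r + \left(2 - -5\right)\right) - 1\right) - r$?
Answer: $-288$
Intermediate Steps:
$z{\left(r \right)} = 6$ ($z{\left(r \right)} = \left(\left(r + \left(2 + 5\right)\right) - 1\right) - r = \left(\left(r + 7\right) - 1\right) - r = \left(\left(7 + r\right) - 1\right) - r = \left(6 + r\right) - r = 6$)
$\left(-4\right) 1 \sqrt{6 + 3} \cdot 4 z{\left(-2 \right)} = \left(-4\right) 1 \sqrt{6 + 3} \cdot 4 \cdot 6 = - 4 \sqrt{9} \cdot 4 \cdot 6 = \left(-4\right) 3 \cdot 4 \cdot 6 = \left(-12\right) 4 \cdot 6 = \left(-48\right) 6 = -288$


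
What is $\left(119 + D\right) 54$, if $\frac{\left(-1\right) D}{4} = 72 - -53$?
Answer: $-20574$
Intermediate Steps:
$D = -500$ ($D = - 4 \left(72 - -53\right) = - 4 \left(72 + 53\right) = \left(-4\right) 125 = -500$)
$\left(119 + D\right) 54 = \left(119 - 500\right) 54 = \left(-381\right) 54 = -20574$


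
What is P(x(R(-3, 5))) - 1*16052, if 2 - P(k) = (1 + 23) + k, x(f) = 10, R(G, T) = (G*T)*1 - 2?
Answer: -16084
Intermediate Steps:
R(G, T) = -2 + G*T (R(G, T) = G*T - 2 = -2 + G*T)
P(k) = -22 - k (P(k) = 2 - ((1 + 23) + k) = 2 - (24 + k) = 2 + (-24 - k) = -22 - k)
P(x(R(-3, 5))) - 1*16052 = (-22 - 1*10) - 1*16052 = (-22 - 10) - 16052 = -32 - 16052 = -16084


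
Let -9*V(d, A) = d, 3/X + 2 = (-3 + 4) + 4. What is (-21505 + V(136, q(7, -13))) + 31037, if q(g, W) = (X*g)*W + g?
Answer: 85652/9 ≈ 9516.9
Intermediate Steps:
X = 1 (X = 3/(-2 + ((-3 + 4) + 4)) = 3/(-2 + (1 + 4)) = 3/(-2 + 5) = 3/3 = 3*(1/3) = 1)
q(g, W) = g + W*g (q(g, W) = (1*g)*W + g = g*W + g = W*g + g = g + W*g)
V(d, A) = -d/9
(-21505 + V(136, q(7, -13))) + 31037 = (-21505 - 1/9*136) + 31037 = (-21505 - 136/9) + 31037 = -193681/9 + 31037 = 85652/9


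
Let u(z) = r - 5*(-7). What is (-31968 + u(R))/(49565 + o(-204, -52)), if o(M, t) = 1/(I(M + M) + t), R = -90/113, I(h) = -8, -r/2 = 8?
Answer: -1916940/2973899 ≈ -0.64459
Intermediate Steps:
r = -16 (r = -2*8 = -16)
R = -90/113 (R = -90*1/113 = -90/113 ≈ -0.79646)
u(z) = 19 (u(z) = -16 - 5*(-7) = -16 + 35 = 19)
o(M, t) = 1/(-8 + t)
(-31968 + u(R))/(49565 + o(-204, -52)) = (-31968 + 19)/(49565 + 1/(-8 - 52)) = -31949/(49565 + 1/(-60)) = -31949/(49565 - 1/60) = -31949/2973899/60 = -31949*60/2973899 = -1916940/2973899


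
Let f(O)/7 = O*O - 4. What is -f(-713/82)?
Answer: -3370311/6724 ≈ -501.24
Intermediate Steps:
f(O) = -28 + 7*O² (f(O) = 7*(O*O - 4) = 7*(O² - 4) = 7*(-4 + O²) = -28 + 7*O²)
-f(-713/82) = -(-28 + 7*(-713/82)²) = -(-28 + 7*(508369/6724)) = -(-28 + 3558583/6724) = -1*3370311/6724 = -3370311/6724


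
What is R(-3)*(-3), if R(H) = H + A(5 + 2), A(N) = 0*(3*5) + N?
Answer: -12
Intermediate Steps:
A(N) = N (A(N) = 0*15 + N = 0 + N = N)
R(H) = 7 + H (R(H) = H + (5 + 2) = H + 7 = 7 + H)
R(-3)*(-3) = (7 - 3)*(-3) = 4*(-3) = -12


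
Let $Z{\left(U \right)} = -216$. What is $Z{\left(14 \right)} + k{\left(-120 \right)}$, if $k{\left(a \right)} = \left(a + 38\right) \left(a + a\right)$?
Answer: $19464$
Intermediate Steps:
$k{\left(a \right)} = 2 a \left(38 + a\right)$ ($k{\left(a \right)} = \left(38 + a\right) 2 a = 2 a \left(38 + a\right)$)
$Z{\left(14 \right)} + k{\left(-120 \right)} = -216 + 2 \left(-120\right) \left(38 - 120\right) = -216 + 2 \left(-120\right) \left(-82\right) = -216 + 19680 = 19464$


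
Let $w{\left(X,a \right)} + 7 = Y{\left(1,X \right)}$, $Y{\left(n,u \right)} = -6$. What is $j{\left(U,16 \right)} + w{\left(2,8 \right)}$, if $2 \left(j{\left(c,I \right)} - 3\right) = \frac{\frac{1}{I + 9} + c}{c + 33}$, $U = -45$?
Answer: $- \frac{1219}{150} \approx -8.1267$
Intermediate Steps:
$w{\left(X,a \right)} = -13$ ($w{\left(X,a \right)} = -7 - 6 = -13$)
$j{\left(c,I \right)} = 3 + \frac{c + \frac{1}{9 + I}}{2 \left(33 + c\right)}$ ($j{\left(c,I \right)} = 3 + \frac{\left(\frac{1}{I + 9} + c\right) \frac{1}{c + 33}}{2} = 3 + \frac{\left(\frac{1}{9 + I} + c\right) \frac{1}{33 + c}}{2} = 3 + \frac{\left(c + \frac{1}{9 + I}\right) \frac{1}{33 + c}}{2} = 3 + \frac{\frac{1}{33 + c} \left(c + \frac{1}{9 + I}\right)}{2} = 3 + \frac{c + \frac{1}{9 + I}}{2 \left(33 + c\right)}$)
$j{\left(U,16 \right)} + w{\left(2,8 \right)} = \frac{1783 + 63 \left(-45\right) + 198 \cdot 16 + 7 \cdot 16 \left(-45\right)}{2 \left(297 + 9 \left(-45\right) + 33 \cdot 16 + 16 \left(-45\right)\right)} - 13 = \frac{1783 - 2835 + 3168 - 5040}{2 \left(297 - 405 + 528 - 720\right)} - 13 = \frac{1}{2} \frac{1}{-300} \left(-2924\right) - 13 = \frac{1}{2} \left(- \frac{1}{300}\right) \left(-2924\right) - 13 = \frac{731}{150} - 13 = - \frac{1219}{150}$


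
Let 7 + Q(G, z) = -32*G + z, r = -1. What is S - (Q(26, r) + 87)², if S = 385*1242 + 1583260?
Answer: 1494421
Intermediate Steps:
Q(G, z) = -7 + z - 32*G (Q(G, z) = -7 + (-32*G + z) = -7 + (z - 32*G) = -7 + z - 32*G)
S = 2061430 (S = 478170 + 1583260 = 2061430)
S - (Q(26, r) + 87)² = 2061430 - ((-7 - 1 - 32*26) + 87)² = 2061430 - ((-7 - 1 - 832) + 87)² = 2061430 - (-840 + 87)² = 2061430 - 1*(-753)² = 2061430 - 1*567009 = 2061430 - 567009 = 1494421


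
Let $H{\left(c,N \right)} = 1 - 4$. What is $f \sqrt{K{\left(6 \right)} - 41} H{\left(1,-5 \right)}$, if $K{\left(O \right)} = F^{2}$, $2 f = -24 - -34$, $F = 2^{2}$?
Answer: $- 75 i \approx - 75.0 i$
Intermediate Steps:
$F = 4$
$H{\left(c,N \right)} = -3$ ($H{\left(c,N \right)} = 1 - 4 = -3$)
$f = 5$ ($f = \frac{-24 - -34}{2} = \frac{-24 + 34}{2} = \frac{1}{2} \cdot 10 = 5$)
$K{\left(O \right)} = 16$ ($K{\left(O \right)} = 4^{2} = 16$)
$f \sqrt{K{\left(6 \right)} - 41} H{\left(1,-5 \right)} = 5 \sqrt{16 - 41} \left(-3\right) = 5 \sqrt{-25} \left(-3\right) = 5 \cdot 5 i \left(-3\right) = 25 i \left(-3\right) = - 75 i$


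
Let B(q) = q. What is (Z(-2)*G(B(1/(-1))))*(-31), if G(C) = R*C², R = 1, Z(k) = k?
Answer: 62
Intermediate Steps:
G(C) = C² (G(C) = 1*C² = C²)
(Z(-2)*G(B(1/(-1))))*(-31) = -2*(1/(-1))²*(-31) = -2*(-1)²*(-31) = -2*1*(-31) = -2*(-31) = 62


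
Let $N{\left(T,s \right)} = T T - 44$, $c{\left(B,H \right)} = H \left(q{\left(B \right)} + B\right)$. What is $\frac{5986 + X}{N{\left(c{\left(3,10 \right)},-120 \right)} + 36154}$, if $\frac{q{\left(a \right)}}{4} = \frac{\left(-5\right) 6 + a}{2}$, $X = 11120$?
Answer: $\frac{8553}{148105} \approx 0.05775$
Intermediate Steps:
$q{\left(a \right)} = -60 + 2 a$ ($q{\left(a \right)} = 4 \frac{\left(-5\right) 6 + a}{2} = 4 \left(-30 + a\right) \frac{1}{2} = 4 \left(-15 + \frac{a}{2}\right) = -60 + 2 a$)
$c{\left(B,H \right)} = H \left(-60 + 3 B\right)$ ($c{\left(B,H \right)} = H \left(\left(-60 + 2 B\right) + B\right) = H \left(-60 + 3 B\right)$)
$N{\left(T,s \right)} = -44 + T^{2}$ ($N{\left(T,s \right)} = T^{2} - 44 = -44 + T^{2}$)
$\frac{5986 + X}{N{\left(c{\left(3,10 \right)},-120 \right)} + 36154} = \frac{5986 + 11120}{\left(-44 + \left(3 \cdot 10 \left(-20 + 3\right)\right)^{2}\right) + 36154} = \frac{17106}{\left(-44 + \left(3 \cdot 10 \left(-17\right)\right)^{2}\right) + 36154} = \frac{17106}{\left(-44 + \left(-510\right)^{2}\right) + 36154} = \frac{17106}{\left(-44 + 260100\right) + 36154} = \frac{17106}{260056 + 36154} = \frac{17106}{296210} = 17106 \cdot \frac{1}{296210} = \frac{8553}{148105}$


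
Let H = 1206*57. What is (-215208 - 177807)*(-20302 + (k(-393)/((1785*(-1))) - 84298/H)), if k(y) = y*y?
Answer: 82146168290086/10251 ≈ 8.0135e+9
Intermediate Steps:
k(y) = y**2
H = 68742
(-215208 - 177807)*(-20302 + (k(-393)/((1785*(-1))) - 84298/H)) = (-215208 - 177807)*(-20302 + ((-393)**2/((1785*(-1))) - 84298/68742)) = -393015*(-20302 + (154449/(-1785) - 84298*1/68742)) = -393015*(-20302 + (154449*(-1/1785) - 42149/34371)) = -393015*(-20302 + (-51483/595 - 42149/34371)) = -393015*(-20302 - 1794600848/20450745) = -393015*(-416985625838/20450745) = 82146168290086/10251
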